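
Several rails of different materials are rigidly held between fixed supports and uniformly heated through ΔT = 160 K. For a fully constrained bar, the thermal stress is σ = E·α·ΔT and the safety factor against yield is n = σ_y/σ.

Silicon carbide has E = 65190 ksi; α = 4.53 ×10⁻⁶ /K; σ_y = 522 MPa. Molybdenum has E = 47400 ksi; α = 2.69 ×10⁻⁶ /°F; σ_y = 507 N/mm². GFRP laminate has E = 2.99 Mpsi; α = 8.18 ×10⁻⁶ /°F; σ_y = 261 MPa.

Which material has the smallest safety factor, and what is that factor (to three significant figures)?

silicon carbide, n = 1.60

With everything in SI (GPa, ×10⁻⁶/K, MPa):
  silicon carbide: E = 449.5, α = 4.53, σ_y = 522.0 → σ = 326 MPa, n = 1.60
  molybdenum: E = 326.8, α = 4.84, σ_y = 507.0 → σ = 253 MPa, n = 2.00
  GFRP laminate: E = 20.62, α = 14.7, σ_y = 261.0 → σ = 48.6 MPa, n = 5.37
Smallest n: silicon carbide with n = 1.60.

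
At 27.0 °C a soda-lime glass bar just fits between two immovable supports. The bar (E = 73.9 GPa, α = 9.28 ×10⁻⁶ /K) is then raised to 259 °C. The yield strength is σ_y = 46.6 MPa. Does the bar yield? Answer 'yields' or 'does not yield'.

ΔT = 232.0 K. Constrained thermal stress σ = E·α·ΔT = 73.90×10³ MPa × 9.28×10⁻⁶ × 232.0 = 159 MPa (compressive).
Compare to σ_y = 46.6 MPa: σ ≥ σ_y, so it yields.

yields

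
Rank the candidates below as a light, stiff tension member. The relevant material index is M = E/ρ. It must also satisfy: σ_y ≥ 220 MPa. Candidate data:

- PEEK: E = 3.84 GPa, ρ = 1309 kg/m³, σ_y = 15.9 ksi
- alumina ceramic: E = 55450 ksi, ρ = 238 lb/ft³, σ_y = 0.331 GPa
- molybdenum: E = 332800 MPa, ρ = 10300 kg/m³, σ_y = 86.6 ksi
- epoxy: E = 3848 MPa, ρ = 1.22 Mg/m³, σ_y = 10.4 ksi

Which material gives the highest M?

Screen on constraints: σ_y ≥ 220 MPa. Survivors: alumina ceramic, molybdenum.
Convert each candidate to consistent units, then evaluate M:
  alumina ceramic: E = 382.3 GPa, ρ = 3812 kg/m³
  molybdenum: E = 332.8 GPa, ρ = 10300 kg/m³
  alumina ceramic: M = 100 MN·m/kg
  molybdenum: M = 32.3 MN·m/kg
Alumina ceramic ranks first.

alumina ceramic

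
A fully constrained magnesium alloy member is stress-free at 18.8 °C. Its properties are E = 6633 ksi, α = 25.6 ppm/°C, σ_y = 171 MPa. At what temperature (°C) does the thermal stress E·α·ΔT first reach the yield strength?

E = 6633 ksi = 45.73 GPa.
E·α·ΔT = 171.0 MPa ⇒ ΔT = 171.0 / (45.73×10³ × 25.6×10⁻⁶) = 146.1 K.
T = 18.8 + 146.1 = 164.9 °C.

165 °C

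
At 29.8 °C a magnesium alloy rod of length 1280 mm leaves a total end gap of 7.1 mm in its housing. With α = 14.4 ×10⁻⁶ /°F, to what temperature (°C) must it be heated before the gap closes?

244 °C

α = 14.4×10⁻⁶/°F × 9/5 = 25.9×10⁻⁶/K.
α·L₀·ΔT = 7.1 mm ⇒ ΔT = 7.1 / (25.9×10⁻⁶ × 1280.0) = 214.0 K.
T = 29.8 + 214.0 = 243.8 °C.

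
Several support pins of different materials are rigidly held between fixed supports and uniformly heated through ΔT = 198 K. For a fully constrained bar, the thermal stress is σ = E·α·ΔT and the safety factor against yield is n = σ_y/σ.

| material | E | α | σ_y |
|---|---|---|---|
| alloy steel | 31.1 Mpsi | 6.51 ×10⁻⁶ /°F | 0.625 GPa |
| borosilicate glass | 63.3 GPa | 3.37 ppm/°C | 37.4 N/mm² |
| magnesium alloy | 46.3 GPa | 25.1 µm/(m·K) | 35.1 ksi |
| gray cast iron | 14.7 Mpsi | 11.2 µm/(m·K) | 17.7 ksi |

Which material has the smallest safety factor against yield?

gray cast iron

Per material, after unit conversion:
  alloy steel: E = 214.4, α = 11.7, σ_y = 625.0 → σ = 498 MPa, n = 1.26
  borosilicate glass: E = 63.30, α = 3.37, σ_y = 37.40 → σ = 42.2 MPa, n = 0.885
  magnesium alloy: E = 46.30, α = 25.1, σ_y = 242.0 → σ = 230 MPa, n = 1.05
  gray cast iron: E = 101.4, α = 11.2, σ_y = 122.0 → σ = 225 MPa, n = 0.543
Smallest n: gray cast iron with n = 0.543.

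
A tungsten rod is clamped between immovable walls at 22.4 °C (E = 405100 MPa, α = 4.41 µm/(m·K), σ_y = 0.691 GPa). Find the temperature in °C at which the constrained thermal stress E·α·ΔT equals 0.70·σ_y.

293 °C

E = 405100 MPa = 405.1 GPa.
σ_y = 0.691 GPa = 691.0 MPa.
E·α·ΔT = 483.7 MPa ⇒ ΔT = 483.7 / (405.1×10³ × 4.41×10⁻⁶) = 270.8 K.
T = 22.4 + 270.8 = 293.2 °C.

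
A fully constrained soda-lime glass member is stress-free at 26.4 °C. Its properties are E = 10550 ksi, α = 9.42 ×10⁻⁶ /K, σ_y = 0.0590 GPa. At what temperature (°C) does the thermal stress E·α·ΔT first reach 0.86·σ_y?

100 °C

E = 10550 ksi = 72.74 GPa.
σ_y = 0.0590 GPa = 59.00 MPa.
E·α·ΔT = 50.74 MPa ⇒ ΔT = 50.74 / (72.74×10³ × 9.42×10⁻⁶) = 74.05 K.
T = 26.4 + 74.05 = 100.5 °C.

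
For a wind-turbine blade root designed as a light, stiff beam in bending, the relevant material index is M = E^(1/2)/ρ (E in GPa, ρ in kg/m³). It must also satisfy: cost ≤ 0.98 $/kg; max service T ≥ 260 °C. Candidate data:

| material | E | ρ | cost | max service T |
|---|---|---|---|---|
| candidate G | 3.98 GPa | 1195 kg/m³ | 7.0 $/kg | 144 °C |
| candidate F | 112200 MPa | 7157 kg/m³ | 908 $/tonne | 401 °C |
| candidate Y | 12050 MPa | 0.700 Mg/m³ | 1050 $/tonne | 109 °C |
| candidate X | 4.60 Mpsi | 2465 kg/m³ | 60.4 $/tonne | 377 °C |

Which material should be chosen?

Screen on constraints: cost ≤ 0.98 $/kg; max service T ≥ 260 °C. Survivors: candidate F, candidate X.
Normalizing units and computing the index:
  candidate F: E = 112.2 GPa, ρ = 7157 kg/m³
  candidate X: E = 31.72 GPa, ρ = 2465 kg/m³
  candidate X: M = 2.28×10⁻³
  candidate F: M = 1.48×10⁻³
Highest index: candidate X.

candidate X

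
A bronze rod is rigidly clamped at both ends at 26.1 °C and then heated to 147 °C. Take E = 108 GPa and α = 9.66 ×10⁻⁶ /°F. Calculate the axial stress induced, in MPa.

227 MPa

α = 9.66×10⁻⁶/°F × 9/5 = 17.4×10⁻⁶/K.
ΔT = 120.9 K. Constrained thermal stress σ = E·α·ΔT = 108.0×10³ MPa × 17.4×10⁻⁶ × 120.9 = 227 MPa (compressive).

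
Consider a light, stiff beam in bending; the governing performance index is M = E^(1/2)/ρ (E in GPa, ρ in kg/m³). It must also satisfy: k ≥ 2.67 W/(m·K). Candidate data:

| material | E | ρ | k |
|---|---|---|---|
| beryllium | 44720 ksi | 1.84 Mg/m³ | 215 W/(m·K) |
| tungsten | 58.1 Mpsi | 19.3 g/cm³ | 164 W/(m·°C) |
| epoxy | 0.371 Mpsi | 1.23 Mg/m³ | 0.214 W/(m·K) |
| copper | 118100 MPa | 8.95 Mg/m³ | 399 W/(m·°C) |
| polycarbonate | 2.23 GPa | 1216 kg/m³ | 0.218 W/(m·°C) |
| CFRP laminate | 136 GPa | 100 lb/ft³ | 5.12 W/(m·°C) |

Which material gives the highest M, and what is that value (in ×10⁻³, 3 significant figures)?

beryllium, M = 9.54×10⁻³

Screen on constraints: k ≥ 2.67 W/(m·K). Survivors: beryllium, tungsten, copper, CFRP laminate.
Convert each candidate to consistent units, then evaluate M:
  beryllium: E = 308.3 GPa, ρ = 1840 kg/m³
  tungsten: E = 400.6 GPa, ρ = 19300 kg/m³
  copper: E = 118.1 GPa, ρ = 8950 kg/m³
  CFRP laminate: E = 136.0 GPa, ρ = 1602 kg/m³
  beryllium: M = 9.54×10⁻³
  CFRP laminate: M = 7.28×10⁻³
  copper: M = 1.21×10⁻³
  tungsten: M = 1.04×10⁻³
Beryllium ranks first.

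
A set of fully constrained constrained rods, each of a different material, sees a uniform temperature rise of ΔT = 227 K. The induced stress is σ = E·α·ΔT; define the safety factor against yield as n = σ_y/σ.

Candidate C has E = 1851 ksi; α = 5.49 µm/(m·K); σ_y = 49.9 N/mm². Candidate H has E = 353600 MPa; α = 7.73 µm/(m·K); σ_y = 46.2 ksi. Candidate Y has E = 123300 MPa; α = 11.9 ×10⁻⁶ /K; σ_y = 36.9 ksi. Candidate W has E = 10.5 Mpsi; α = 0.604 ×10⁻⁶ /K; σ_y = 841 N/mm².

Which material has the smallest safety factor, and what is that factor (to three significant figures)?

With everything in SI (GPa, ×10⁻⁶/K, MPa):
  candidate C: E = 12.76, α = 5.49, σ_y = 49.90 → σ = 15.9 MPa, n = 3.14
  candidate H: E = 353.6, α = 7.73, σ_y = 318.5 → σ = 620 MPa, n = 0.513
  candidate Y: E = 123.3, α = 11.9, σ_y = 254.4 → σ = 333 MPa, n = 0.764
  candidate W: E = 72.39, α = 0.604, σ_y = 841.0 → σ = 9.93 MPa, n = 84.7
Smallest n: candidate H with n = 0.513.

candidate H, n = 0.513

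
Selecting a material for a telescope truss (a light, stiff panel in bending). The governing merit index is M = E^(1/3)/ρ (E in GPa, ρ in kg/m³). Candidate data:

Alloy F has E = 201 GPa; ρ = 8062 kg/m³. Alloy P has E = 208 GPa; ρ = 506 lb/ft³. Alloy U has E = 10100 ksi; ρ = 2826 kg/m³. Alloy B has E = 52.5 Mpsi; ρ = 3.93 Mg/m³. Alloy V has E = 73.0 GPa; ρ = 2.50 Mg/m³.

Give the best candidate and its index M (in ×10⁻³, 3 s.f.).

alloy B, M = 1.81×10⁻³

Putting every candidate on a common basis:
  alloy F: E = 201.0 GPa, ρ = 8062 kg/m³
  alloy P: E = 208.0 GPa, ρ = 8105 kg/m³
  alloy U: E = 69.64 GPa, ρ = 2826 kg/m³
  alloy B: E = 362.0 GPa, ρ = 3930 kg/m³
  alloy V: E = 73.00 GPa, ρ = 2500 kg/m³
  alloy B: M = 1.81×10⁻³
  alloy V: M = 1.67×10⁻³
  alloy U: M = 1.46×10⁻³
  alloy P: M = 0.731×10⁻³
  alloy F: M = 0.727×10⁻³
The maximum is for alloy B.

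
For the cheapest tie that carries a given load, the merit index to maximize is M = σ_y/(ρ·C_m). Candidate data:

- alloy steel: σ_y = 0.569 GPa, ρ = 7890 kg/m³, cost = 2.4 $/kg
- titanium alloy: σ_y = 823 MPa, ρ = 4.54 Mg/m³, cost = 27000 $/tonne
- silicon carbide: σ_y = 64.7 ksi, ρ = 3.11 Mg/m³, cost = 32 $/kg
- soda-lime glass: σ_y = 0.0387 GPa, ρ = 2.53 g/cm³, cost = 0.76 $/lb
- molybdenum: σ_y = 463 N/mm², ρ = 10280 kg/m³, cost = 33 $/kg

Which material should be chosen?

alloy steel

Convert each candidate to consistent units, then evaluate M:
  alloy steel: σ_y = 569.0 MPa, ρ = 7890 kg/m³, cost = 2.400 $/kg
  titanium alloy: σ_y = 823.0 MPa, ρ = 4540 kg/m³, cost = 27.00 $/kg
  silicon carbide: σ_y = 446.1 MPa, ρ = 3110 kg/m³, cost = 32.00 $/kg
  soda-lime glass: σ_y = 38.70 MPa, ρ = 2530 kg/m³, cost = 1.675 $/kg
  molybdenum: σ_y = 463.0 MPa, ρ = 10280 kg/m³, cost = 33.00 $/kg
  alloy steel: M = 30.0 kN·m per $
  soda-lime glass: M = 9.13 kN·m per $
  titanium alloy: M = 6.71 kN·m per $
  silicon carbide: M = 4.48 kN·m per $
  molybdenum: M = 1.36 kN·m per $
The maximum is for alloy steel.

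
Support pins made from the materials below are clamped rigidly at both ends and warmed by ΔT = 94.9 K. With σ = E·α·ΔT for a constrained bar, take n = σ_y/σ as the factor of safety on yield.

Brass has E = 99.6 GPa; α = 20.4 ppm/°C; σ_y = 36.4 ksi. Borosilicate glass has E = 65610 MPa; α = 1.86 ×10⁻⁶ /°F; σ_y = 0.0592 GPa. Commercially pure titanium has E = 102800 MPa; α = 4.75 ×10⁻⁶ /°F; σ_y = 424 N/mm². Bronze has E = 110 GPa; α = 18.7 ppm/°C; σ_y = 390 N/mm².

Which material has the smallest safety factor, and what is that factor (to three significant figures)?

brass, n = 1.30

With everything in SI (GPa, ×10⁻⁶/K, MPa):
  brass: E = 99.60, α = 20.4, σ_y = 251.0 → σ = 193 MPa, n = 1.30
  borosilicate glass: E = 65.61, α = 3.35, σ_y = 59.20 → σ = 20.8 MPa, n = 2.84
  commercially pure titanium: E = 102.8, α = 8.55, σ_y = 424.0 → σ = 83.4 MPa, n = 5.08
  bronze: E = 110.0, α = 18.7, σ_y = 390.0 → σ = 195 MPa, n = 2.00
Smallest n: brass with n = 1.30.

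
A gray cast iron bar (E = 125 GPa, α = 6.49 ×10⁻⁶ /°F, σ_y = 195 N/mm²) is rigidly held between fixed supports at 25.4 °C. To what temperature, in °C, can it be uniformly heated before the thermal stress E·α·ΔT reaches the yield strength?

159 °C

α = 6.49×10⁻⁶/°F × 9/5 = 11.7×10⁻⁶/K.
σ_y = 195 N/mm² = 195.0 MPa.
E·α·ΔT = 195.0 MPa ⇒ ΔT = 195.0 / (125.0×10³ × 11.7×10⁻⁶) = 133.5 K.
T = 25.4 + 133.5 = 158.9 °C.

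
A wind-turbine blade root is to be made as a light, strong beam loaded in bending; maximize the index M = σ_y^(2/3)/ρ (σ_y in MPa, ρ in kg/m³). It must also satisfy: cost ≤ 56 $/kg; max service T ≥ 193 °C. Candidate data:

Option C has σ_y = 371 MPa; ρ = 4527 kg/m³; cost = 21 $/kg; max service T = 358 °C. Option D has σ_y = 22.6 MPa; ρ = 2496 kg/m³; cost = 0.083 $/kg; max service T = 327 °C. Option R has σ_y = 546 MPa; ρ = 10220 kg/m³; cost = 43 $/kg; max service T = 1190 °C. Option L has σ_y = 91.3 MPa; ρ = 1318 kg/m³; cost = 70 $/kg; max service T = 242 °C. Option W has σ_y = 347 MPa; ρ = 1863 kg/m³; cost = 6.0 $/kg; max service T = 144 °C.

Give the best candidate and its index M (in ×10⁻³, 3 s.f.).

Screen on constraints: cost ≤ 56 $/kg; max service T ≥ 193 °C. Survivors: option C, option D, option R.
Computing M directly (units already consistent):
  option C: M = 11.4×10⁻³
  option R: M = 6.54×10⁻³
  option D: M = 3.20×10⁻³
Option C ranks first.

option C, M = 11.4×10⁻³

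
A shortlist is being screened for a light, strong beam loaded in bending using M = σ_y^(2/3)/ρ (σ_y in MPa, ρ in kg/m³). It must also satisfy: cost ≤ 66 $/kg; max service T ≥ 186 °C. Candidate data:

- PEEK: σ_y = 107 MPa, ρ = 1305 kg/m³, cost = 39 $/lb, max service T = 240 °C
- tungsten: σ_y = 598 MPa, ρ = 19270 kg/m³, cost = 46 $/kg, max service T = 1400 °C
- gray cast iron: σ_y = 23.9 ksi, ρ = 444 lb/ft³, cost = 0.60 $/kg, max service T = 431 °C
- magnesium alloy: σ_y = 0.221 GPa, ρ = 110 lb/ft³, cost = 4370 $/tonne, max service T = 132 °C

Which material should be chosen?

gray cast iron

Screen on constraints: cost ≤ 66 $/kg; max service T ≥ 186 °C. Survivors: tungsten, gray cast iron.
In SI units:
  tungsten: σ_y = 598.0 MPa, ρ = 19270 kg/m³
  gray cast iron: σ_y = 164.8 MPa, ρ = 7112 kg/m³
  gray cast iron: M = 4.23×10⁻³
  tungsten: M = 3.68×10⁻³
Gray cast iron has the largest M.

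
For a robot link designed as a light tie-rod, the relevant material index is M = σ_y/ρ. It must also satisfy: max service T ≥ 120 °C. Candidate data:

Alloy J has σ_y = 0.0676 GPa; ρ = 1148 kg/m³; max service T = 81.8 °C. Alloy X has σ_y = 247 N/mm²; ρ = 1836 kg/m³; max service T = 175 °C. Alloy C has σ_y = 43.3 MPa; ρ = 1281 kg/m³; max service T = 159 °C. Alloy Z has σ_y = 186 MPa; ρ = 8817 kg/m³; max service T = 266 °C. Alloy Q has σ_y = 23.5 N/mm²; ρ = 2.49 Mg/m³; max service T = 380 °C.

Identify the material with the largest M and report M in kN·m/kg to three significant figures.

alloy X, M = 135 kN·m/kg

Screen on constraints: max service T ≥ 120 °C. Survivors: alloy X, alloy C, alloy Z, alloy Q.
In SI units:
  alloy X: σ_y = 247.0 MPa, ρ = 1836 kg/m³
  alloy C: σ_y = 43.30 MPa, ρ = 1281 kg/m³
  alloy Z: σ_y = 186.0 MPa, ρ = 8817 kg/m³
  alloy Q: σ_y = 23.50 MPa, ρ = 2490 kg/m³
  alloy X: M = 135 kN·m/kg
  alloy C: M = 33.8 kN·m/kg
  alloy Z: M = 21.1 kN·m/kg
  alloy Q: M = 9.44 kN·m/kg
Alloy X has the largest M.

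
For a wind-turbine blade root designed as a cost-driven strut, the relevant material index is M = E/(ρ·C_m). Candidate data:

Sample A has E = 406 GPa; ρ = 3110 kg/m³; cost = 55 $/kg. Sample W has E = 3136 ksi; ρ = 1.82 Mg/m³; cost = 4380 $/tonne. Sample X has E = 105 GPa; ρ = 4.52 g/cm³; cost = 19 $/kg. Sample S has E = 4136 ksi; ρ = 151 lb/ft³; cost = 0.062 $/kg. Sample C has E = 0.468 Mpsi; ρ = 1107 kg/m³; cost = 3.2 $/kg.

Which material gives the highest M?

Convert each candidate to consistent units, then evaluate M:
  sample A: E = 406.0 GPa, ρ = 3110 kg/m³, cost = 55.00 $/kg
  sample W: E = 21.62 GPa, ρ = 1820 kg/m³, cost = 4.380 $/kg
  sample X: E = 105.0 GPa, ρ = 4520 kg/m³, cost = 19.00 $/kg
  sample S: E = 28.52 GPa, ρ = 2419 kg/m³, cost = 0.06200 $/kg
  sample C: E = 3.227 GPa, ρ = 1107 kg/m³, cost = 3.200 $/kg
  sample S: M = 190 MN·m per $
  sample W: M = 2.71 MN·m per $
  sample A: M = 2.37 MN·m per $
  sample X: M = 1.22 MN·m per $
  sample C: M = 0.911 MN·m per $
Highest index: sample S.

sample S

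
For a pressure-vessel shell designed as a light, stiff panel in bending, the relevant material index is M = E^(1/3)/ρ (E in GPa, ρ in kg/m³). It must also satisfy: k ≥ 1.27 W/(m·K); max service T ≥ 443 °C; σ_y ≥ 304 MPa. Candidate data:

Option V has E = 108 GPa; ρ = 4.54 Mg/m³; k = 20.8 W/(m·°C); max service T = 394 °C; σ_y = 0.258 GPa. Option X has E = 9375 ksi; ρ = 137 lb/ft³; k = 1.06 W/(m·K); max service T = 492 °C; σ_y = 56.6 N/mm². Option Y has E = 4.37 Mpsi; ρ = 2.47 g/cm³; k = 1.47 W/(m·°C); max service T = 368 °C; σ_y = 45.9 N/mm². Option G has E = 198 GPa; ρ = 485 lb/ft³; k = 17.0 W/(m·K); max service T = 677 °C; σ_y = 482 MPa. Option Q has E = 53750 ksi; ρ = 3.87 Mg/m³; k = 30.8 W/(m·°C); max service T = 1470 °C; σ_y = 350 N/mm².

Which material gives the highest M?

option Q

Screen on constraints: k ≥ 1.27 W/(m·K); max service T ≥ 443 °C; σ_y ≥ 304 MPa. Survivors: option G, option Q.
Putting every candidate on a common basis:
  option G: E = 198.0 GPa, ρ = 7769 kg/m³
  option Q: E = 370.6 GPa, ρ = 3870 kg/m³
  option Q: M = 1.86×10⁻³
  option G: M = 0.750×10⁻³
The maximum is for option Q.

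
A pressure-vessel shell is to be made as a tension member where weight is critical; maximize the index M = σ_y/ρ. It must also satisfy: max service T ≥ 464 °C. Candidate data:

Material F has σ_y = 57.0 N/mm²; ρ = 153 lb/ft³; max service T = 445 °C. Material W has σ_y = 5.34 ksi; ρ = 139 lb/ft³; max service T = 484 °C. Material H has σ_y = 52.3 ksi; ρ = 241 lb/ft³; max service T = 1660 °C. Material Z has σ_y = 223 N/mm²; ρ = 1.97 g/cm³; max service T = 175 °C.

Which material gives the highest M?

material H

Screen on constraints: max service T ≥ 464 °C. Survivors: material W, material H.
After converting to SI:
  material W: σ_y = 36.82 MPa, ρ = 2227 kg/m³
  material H: σ_y = 360.6 MPa, ρ = 3860 kg/m³
  material H: M = 93.4 kN·m/kg
  material W: M = 16.5 kN·m/kg
Material H ranks first.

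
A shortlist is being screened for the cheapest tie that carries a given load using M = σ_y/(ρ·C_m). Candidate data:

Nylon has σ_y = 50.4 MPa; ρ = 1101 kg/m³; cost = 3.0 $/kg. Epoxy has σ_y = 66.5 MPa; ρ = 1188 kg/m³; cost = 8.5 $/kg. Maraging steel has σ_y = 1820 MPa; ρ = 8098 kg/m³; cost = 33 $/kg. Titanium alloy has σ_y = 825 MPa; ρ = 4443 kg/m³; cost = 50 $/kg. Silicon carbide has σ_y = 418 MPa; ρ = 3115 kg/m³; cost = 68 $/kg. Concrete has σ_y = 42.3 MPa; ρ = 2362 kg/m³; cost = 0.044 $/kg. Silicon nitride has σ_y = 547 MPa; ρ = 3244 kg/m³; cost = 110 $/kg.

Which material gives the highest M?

concrete

Computing M directly (units already consistent):
  concrete: M = 407 kN·m per $
  nylon: M = 15.3 kN·m per $
  maraging steel: M = 6.81 kN·m per $
  epoxy: M = 6.59 kN·m per $
  titanium alloy: M = 3.71 kN·m per $
  silicon carbide: M = 1.97 kN·m per $
  silicon nitride: M = 1.53 kN·m per $
Concrete ranks first.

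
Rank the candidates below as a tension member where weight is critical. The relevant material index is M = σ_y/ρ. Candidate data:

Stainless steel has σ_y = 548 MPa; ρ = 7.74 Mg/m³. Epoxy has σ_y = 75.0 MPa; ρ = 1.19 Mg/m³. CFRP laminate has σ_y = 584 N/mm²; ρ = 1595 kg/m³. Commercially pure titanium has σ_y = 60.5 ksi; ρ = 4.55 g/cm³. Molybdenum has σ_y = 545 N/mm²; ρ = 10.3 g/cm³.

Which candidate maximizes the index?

CFRP laminate

Convert each candidate to consistent units, then evaluate M:
  stainless steel: σ_y = 548.0 MPa, ρ = 7740 kg/m³
  epoxy: σ_y = 75.00 MPa, ρ = 1190 kg/m³
  CFRP laminate: σ_y = 584.0 MPa, ρ = 1595 kg/m³
  commercially pure titanium: σ_y = 417.1 MPa, ρ = 4550 kg/m³
  molybdenum: σ_y = 545.0 MPa, ρ = 10300 kg/m³
  CFRP laminate: M = 366 kN·m/kg
  commercially pure titanium: M = 91.7 kN·m/kg
  stainless steel: M = 70.8 kN·m/kg
  epoxy: M = 63.0 kN·m/kg
  molybdenum: M = 52.9 kN·m/kg
The maximum is for CFRP laminate.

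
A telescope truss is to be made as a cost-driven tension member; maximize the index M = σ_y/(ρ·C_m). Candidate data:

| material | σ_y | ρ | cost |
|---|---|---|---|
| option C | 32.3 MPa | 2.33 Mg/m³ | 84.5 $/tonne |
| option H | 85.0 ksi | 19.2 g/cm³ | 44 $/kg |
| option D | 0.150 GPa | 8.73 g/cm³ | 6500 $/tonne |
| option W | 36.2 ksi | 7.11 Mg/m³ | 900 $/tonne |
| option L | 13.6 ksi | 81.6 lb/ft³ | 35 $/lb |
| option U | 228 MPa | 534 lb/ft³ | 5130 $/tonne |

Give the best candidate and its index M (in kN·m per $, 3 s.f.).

In SI units:
  option C: σ_y = 32.30 MPa, ρ = 2330 kg/m³, cost = 0.08450 $/kg
  option H: σ_y = 586.1 MPa, ρ = 19200 kg/m³, cost = 44.00 $/kg
  option D: σ_y = 150.0 MPa, ρ = 8730 kg/m³, cost = 6.500 $/kg
  option W: σ_y = 249.6 MPa, ρ = 7110 kg/m³, cost = 0.9000 $/kg
  option L: σ_y = 93.77 MPa, ρ = 1307 kg/m³, cost = 77.16 $/kg
  option U: σ_y = 228.0 MPa, ρ = 8554 kg/m³, cost = 5.130 $/kg
  option C: M = 164 kN·m per $
  option W: M = 39.0 kN·m per $
  option U: M = 5.20 kN·m per $
  option D: M = 2.64 kN·m per $
  option L: M = 0.930 kN·m per $
  option H: M = 0.694 kN·m per $
Option C has the largest M.

option C, M = 164 kN·m per $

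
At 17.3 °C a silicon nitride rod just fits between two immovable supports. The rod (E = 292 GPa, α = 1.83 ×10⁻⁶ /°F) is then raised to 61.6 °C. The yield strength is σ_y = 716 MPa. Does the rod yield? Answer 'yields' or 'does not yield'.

does not yield

α = 1.83×10⁻⁶/°F × 9/5 = 3.29×10⁻⁶/K.
ΔT = 44.30 K. Constrained thermal stress σ = E·α·ΔT = 292.0×10³ MPa × 3.29×10⁻⁶ × 44.30 = 42.6 MPa (compressive).
Compare to σ_y = 716 MPa: σ < σ_y, so it does not yield.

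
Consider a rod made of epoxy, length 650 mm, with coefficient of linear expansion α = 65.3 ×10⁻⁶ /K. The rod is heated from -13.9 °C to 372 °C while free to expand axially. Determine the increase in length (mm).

ΔT = 372 − (-13.9) = 385.9 K.
ΔL = α·L₀·ΔT = 65.3×10⁻⁶ × 650 mm × 385.9 K = 16.4 mm.

16.4 mm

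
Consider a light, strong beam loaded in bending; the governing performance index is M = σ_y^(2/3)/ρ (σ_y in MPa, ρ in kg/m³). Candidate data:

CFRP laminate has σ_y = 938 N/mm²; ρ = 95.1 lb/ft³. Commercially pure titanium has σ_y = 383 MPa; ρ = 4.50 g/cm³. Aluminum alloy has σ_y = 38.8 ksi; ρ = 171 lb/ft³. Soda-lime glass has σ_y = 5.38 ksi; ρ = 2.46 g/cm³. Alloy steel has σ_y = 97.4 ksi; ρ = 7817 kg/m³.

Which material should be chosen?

In SI units:
  CFRP laminate: σ_y = 938.0 MPa, ρ = 1523 kg/m³
  commercially pure titanium: σ_y = 383.0 MPa, ρ = 4500 kg/m³
  aluminum alloy: σ_y = 267.5 MPa, ρ = 2739 kg/m³
  soda-lime glass: σ_y = 37.09 MPa, ρ = 2460 kg/m³
  alloy steel: σ_y = 671.5 MPa, ρ = 7817 kg/m³
  CFRP laminate: M = 62.9×10⁻³
  aluminum alloy: M = 15.2×10⁻³
  commercially pure titanium: M = 11.7×10⁻³
  alloy steel: M = 9.81×10⁻³
  soda-lime glass: M = 4.52×10⁻³
CFRP laminate ranks first.

CFRP laminate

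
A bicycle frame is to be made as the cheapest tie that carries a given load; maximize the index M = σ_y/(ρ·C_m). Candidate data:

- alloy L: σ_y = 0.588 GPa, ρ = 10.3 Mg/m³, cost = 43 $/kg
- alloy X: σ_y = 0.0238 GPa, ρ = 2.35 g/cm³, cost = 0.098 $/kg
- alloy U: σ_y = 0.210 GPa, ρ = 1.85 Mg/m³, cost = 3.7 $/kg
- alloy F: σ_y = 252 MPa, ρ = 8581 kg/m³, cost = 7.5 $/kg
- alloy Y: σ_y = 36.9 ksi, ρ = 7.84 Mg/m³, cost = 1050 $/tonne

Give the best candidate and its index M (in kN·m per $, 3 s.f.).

alloy X, M = 103 kN·m per $

Putting every candidate on a common basis:
  alloy L: σ_y = 588.0 MPa, ρ = 10300 kg/m³, cost = 43.00 $/kg
  alloy X: σ_y = 23.80 MPa, ρ = 2350 kg/m³, cost = 0.09800 $/kg
  alloy U: σ_y = 210.0 MPa, ρ = 1850 kg/m³, cost = 3.700 $/kg
  alloy F: σ_y = 252.0 MPa, ρ = 8581 kg/m³, cost = 7.500 $/kg
  alloy Y: σ_y = 254.4 MPa, ρ = 7840 kg/m³, cost = 1.050 $/kg
  alloy X: M = 103 kN·m per $
  alloy Y: M = 30.9 kN·m per $
  alloy U: M = 30.7 kN·m per $
  alloy F: M = 3.92 kN·m per $
  alloy L: M = 1.33 kN·m per $
The maximum is for alloy X.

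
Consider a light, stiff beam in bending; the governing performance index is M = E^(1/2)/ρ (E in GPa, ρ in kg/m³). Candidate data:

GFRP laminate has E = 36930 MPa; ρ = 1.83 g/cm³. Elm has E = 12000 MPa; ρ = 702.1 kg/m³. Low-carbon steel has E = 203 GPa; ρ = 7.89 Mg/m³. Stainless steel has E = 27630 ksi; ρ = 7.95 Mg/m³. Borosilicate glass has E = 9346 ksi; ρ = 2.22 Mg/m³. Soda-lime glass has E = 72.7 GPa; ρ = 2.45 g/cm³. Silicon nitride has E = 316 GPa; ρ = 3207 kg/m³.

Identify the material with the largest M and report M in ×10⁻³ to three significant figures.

Normalizing units and computing the index:
  GFRP laminate: E = 36.93 GPa, ρ = 1830 kg/m³
  elm: E = 12.00 GPa, ρ = 702.1 kg/m³
  low-carbon steel: E = 203.0 GPa, ρ = 7890 kg/m³
  stainless steel: E = 190.5 GPa, ρ = 7950 kg/m³
  borosilicate glass: E = 64.44 GPa, ρ = 2220 kg/m³
  soda-lime glass: E = 72.70 GPa, ρ = 2450 kg/m³
  silicon nitride: E = 316.0 GPa, ρ = 3207 kg/m³
  silicon nitride: M = 5.54×10⁻³
  elm: M = 4.93×10⁻³
  borosilicate glass: M = 3.62×10⁻³
  soda-lime glass: M = 3.48×10⁻³
  GFRP laminate: M = 3.32×10⁻³
  low-carbon steel: M = 1.81×10⁻³
  stainless steel: M = 1.74×10⁻³
Highest index: silicon nitride.

silicon nitride, M = 5.54×10⁻³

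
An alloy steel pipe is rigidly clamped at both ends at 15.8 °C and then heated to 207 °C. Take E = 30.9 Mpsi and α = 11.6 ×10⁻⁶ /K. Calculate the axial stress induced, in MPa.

473 MPa

E = 30.9 Mpsi = 213.0 GPa.
ΔT = 191.2 K. Constrained thermal stress σ = E·α·ΔT = 213.0×10³ MPa × 11.6×10⁻⁶ × 191.2 = 473 MPa (compressive).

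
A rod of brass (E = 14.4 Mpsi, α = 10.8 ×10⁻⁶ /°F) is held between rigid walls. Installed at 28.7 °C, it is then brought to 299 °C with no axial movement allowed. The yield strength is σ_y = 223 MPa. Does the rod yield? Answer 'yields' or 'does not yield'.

E = 14.4 Mpsi = 99.28 GPa.
α = 10.8×10⁻⁶/°F × 9/5 = 19.4×10⁻⁶/K.
ΔT = 270.3 K. Constrained thermal stress σ = E·α·ΔT = 99.28×10³ MPa × 19.4×10⁻⁶ × 270.3 = 522 MPa (compressive).
Compare to σ_y = 223 MPa: σ ≥ σ_y, so it yields.

yields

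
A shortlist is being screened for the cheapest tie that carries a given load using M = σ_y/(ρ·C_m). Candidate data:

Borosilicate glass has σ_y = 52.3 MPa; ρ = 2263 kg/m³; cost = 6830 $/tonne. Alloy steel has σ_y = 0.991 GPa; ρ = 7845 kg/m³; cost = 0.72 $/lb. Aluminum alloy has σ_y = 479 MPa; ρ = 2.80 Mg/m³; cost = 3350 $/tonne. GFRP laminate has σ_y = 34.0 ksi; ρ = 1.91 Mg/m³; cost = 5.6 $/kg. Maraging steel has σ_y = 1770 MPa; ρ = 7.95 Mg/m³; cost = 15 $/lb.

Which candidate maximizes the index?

Convert each candidate to consistent units, then evaluate M:
  borosilicate glass: σ_y = 52.30 MPa, ρ = 2263 kg/m³, cost = 6.830 $/kg
  alloy steel: σ_y = 991.0 MPa, ρ = 7845 kg/m³, cost = 1.587 $/kg
  aluminum alloy: σ_y = 479.0 MPa, ρ = 2800 kg/m³, cost = 3.350 $/kg
  GFRP laminate: σ_y = 234.4 MPa, ρ = 1910 kg/m³, cost = 5.600 $/kg
  maraging steel: σ_y = 1770 MPa, ρ = 7950 kg/m³, cost = 33.07 $/kg
  alloy steel: M = 79.6 kN·m per $
  aluminum alloy: M = 51.1 kN·m per $
  GFRP laminate: M = 21.9 kN·m per $
  maraging steel: M = 6.73 kN·m per $
  borosilicate glass: M = 3.38 kN·m per $
Highest index: alloy steel.

alloy steel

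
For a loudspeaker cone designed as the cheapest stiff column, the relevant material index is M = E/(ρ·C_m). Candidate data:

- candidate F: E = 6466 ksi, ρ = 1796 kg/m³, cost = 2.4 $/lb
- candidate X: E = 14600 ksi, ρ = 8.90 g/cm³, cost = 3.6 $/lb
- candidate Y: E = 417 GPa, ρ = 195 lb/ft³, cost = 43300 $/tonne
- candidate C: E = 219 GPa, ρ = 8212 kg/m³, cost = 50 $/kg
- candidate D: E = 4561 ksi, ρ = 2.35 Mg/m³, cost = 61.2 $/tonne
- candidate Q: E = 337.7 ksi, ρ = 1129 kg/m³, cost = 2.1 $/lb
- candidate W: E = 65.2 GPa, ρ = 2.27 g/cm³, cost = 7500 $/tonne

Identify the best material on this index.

Normalizing units and computing the index:
  candidate F: E = 44.58 GPa, ρ = 1796 kg/m³, cost = 5.291 $/kg
  candidate X: E = 100.7 GPa, ρ = 8900 kg/m³, cost = 7.937 $/kg
  candidate Y: E = 417.0 GPa, ρ = 3124 kg/m³, cost = 43.30 $/kg
  candidate C: E = 219.0 GPa, ρ = 8212 kg/m³, cost = 50.00 $/kg
  candidate D: E = 31.45 GPa, ρ = 2350 kg/m³, cost = 0.06120 $/kg
  candidate Q: E = 2.328 GPa, ρ = 1129 kg/m³, cost = 4.630 $/kg
  candidate W: E = 65.20 GPa, ρ = 2270 kg/m³, cost = 7.500 $/kg
  candidate D: M = 219 MN·m per $
  candidate F: M = 4.69 MN·m per $
  candidate W: M = 3.83 MN·m per $
  candidate Y: M = 3.08 MN·m per $
  candidate X: M = 1.43 MN·m per $
  candidate C: M = 0.533 MN·m per $
  candidate Q: M = 0.445 MN·m per $
Candidate D has the largest M.

candidate D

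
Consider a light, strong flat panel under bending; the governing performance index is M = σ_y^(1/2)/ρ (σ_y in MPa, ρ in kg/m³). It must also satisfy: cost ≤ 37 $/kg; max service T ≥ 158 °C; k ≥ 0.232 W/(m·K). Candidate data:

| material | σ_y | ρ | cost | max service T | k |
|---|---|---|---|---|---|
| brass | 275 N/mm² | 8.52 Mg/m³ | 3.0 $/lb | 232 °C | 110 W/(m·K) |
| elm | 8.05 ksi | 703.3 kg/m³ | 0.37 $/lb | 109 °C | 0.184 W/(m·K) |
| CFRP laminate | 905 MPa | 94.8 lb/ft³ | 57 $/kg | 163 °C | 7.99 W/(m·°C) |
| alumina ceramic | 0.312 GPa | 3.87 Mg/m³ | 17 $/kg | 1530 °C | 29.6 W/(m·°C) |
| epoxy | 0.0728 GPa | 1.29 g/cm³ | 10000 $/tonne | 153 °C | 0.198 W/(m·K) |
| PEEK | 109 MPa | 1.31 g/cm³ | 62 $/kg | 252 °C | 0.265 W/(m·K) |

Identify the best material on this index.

alumina ceramic

Screen on constraints: cost ≤ 37 $/kg; max service T ≥ 158 °C; k ≥ 0.232 W/(m·K). Survivors: brass, alumina ceramic.
Convert each candidate to consistent units, then evaluate M:
  brass: σ_y = 275.0 MPa, ρ = 8520 kg/m³
  alumina ceramic: σ_y = 312.0 MPa, ρ = 3870 kg/m³
  alumina ceramic: M = 4.56×10⁻³
  brass: M = 1.95×10⁻³
Alumina ceramic has the largest M.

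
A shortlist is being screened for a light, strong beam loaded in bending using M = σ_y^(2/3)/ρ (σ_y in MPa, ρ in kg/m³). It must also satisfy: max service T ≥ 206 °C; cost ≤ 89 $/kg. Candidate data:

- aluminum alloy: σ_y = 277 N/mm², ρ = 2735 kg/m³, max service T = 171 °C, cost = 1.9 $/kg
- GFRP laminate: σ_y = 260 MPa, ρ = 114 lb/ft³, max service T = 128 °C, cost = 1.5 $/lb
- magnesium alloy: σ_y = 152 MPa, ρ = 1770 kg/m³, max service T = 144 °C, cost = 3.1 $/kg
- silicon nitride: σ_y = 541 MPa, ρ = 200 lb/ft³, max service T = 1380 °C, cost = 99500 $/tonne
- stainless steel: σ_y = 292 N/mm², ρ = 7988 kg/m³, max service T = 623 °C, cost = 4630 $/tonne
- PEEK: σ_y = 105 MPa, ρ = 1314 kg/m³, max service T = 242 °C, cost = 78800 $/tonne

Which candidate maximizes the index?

Screen on constraints: max service T ≥ 206 °C; cost ≤ 89 $/kg. Survivors: stainless steel, PEEK.
Normalizing units and computing the index:
  stainless steel: σ_y = 292.0 MPa, ρ = 7988 kg/m³
  PEEK: σ_y = 105.0 MPa, ρ = 1314 kg/m³
  PEEK: M = 16.9×10⁻³
  stainless steel: M = 5.51×10⁻³
PEEK has the largest M.

PEEK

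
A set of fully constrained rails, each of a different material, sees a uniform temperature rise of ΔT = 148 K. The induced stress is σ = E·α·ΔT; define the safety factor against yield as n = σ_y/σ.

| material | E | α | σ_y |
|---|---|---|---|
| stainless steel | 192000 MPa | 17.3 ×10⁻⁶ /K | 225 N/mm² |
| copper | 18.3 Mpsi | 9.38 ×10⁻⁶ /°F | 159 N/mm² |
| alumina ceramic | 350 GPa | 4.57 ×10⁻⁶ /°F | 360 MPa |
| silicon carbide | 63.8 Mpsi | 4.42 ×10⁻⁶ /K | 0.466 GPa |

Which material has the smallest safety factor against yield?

stainless steel

Converting E to GPa, α to ×10⁻⁶/K, σ_y to MPa, then σ and n for each:
  stainless steel: E = 192.0, α = 17.3, σ_y = 225.0 → σ = 492 MPa, n = 0.458
  copper: E = 126.2, α = 16.9, σ_y = 159.0 → σ = 315 MPa, n = 0.504
  alumina ceramic: E = 350.0, α = 8.23, σ_y = 360.0 → σ = 426 MPa, n = 0.845
  silicon carbide: E = 439.9, α = 4.42, σ_y = 466.0 → σ = 288 MPa, n = 1.62
Stainless steel has the lowest safety factor, n = 0.458.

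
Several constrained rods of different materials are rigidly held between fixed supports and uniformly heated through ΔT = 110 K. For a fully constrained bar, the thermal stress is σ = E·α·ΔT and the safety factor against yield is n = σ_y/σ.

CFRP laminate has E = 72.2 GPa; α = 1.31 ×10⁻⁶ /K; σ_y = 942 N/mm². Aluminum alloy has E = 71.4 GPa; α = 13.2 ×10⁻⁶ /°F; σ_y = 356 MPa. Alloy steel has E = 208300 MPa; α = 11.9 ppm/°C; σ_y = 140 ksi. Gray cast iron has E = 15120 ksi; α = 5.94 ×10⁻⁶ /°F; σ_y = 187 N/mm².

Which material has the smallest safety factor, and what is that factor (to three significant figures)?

With everything in SI (GPa, ×10⁻⁶/K, MPa):
  CFRP laminate: E = 72.20, α = 1.31, σ_y = 942.0 → σ = 10.4 MPa, n = 90.5
  aluminum alloy: E = 71.40, α = 23.8, σ_y = 356.0 → σ = 187 MPa, n = 1.91
  alloy steel: E = 208.3, α = 11.9, σ_y = 965.3 → σ = 273 MPa, n = 3.54
  gray cast iron: E = 104.2, α = 10.7, σ_y = 187.0 → σ = 123 MPa, n = 1.53
Smallest n: gray cast iron with n = 1.53.

gray cast iron, n = 1.53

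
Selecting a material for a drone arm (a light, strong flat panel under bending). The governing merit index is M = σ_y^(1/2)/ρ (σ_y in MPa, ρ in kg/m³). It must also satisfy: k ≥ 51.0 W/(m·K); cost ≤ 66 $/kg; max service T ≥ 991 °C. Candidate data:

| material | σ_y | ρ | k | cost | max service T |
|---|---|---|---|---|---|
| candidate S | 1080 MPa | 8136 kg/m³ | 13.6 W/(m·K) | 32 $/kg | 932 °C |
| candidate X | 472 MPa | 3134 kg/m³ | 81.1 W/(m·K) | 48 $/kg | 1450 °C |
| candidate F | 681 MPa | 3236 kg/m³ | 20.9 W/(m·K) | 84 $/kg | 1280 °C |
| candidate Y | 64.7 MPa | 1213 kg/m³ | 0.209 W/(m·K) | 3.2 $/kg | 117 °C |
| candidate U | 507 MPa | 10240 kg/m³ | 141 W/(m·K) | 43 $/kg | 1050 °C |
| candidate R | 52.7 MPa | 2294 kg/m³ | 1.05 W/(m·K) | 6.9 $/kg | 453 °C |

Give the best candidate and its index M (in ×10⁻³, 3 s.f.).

candidate X, M = 6.93×10⁻³

Screen on constraints: k ≥ 51.0 W/(m·K); cost ≤ 66 $/kg; max service T ≥ 991 °C. Survivors: candidate X, candidate U.
Per-candidate index values:
  candidate X: M = 6.93×10⁻³
  candidate U: M = 2.20×10⁻³
Candidate X ranks first.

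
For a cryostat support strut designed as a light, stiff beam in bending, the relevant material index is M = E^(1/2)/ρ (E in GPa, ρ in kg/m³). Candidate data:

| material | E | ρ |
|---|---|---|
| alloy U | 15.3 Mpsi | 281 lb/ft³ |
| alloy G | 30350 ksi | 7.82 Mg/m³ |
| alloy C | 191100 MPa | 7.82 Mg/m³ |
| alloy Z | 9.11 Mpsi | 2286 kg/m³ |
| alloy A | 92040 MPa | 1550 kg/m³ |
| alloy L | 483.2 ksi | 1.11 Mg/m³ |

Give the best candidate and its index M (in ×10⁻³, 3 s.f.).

Convert each candidate to consistent units, then evaluate M:
  alloy U: E = 105.5 GPa, ρ = 4501 kg/m³
  alloy G: E = 209.3 GPa, ρ = 7820 kg/m³
  alloy C: E = 191.1 GPa, ρ = 7820 kg/m³
  alloy Z: E = 62.81 GPa, ρ = 2286 kg/m³
  alloy A: E = 92.04 GPa, ρ = 1550 kg/m³
  alloy L: E = 3.332 GPa, ρ = 1110 kg/m³
  alloy A: M = 6.19×10⁻³
  alloy Z: M = 3.47×10⁻³
  alloy U: M = 2.28×10⁻³
  alloy G: M = 1.85×10⁻³
  alloy C: M = 1.77×10⁻³
  alloy L: M = 1.64×10⁻³
Highest index: alloy A.

alloy A, M = 6.19×10⁻³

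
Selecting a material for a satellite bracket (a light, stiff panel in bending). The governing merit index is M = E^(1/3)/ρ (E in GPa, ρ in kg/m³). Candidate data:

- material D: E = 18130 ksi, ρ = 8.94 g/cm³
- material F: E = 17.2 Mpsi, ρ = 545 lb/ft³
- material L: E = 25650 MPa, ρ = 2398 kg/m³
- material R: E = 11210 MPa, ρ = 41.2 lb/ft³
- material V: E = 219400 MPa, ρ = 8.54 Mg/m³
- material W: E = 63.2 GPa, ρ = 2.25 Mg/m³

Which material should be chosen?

Putting every candidate on a common basis:
  material D: E = 125.0 GPa, ρ = 8940 kg/m³
  material F: E = 118.6 GPa, ρ = 8730 kg/m³
  material L: E = 25.65 GPa, ρ = 2398 kg/m³
  material R: E = 11.21 GPa, ρ = 660.0 kg/m³
  material V: E = 219.4 GPa, ρ = 8540 kg/m³
  material W: E = 63.20 GPa, ρ = 2250 kg/m³
  material R: M = 3.39×10⁻³
  material W: M = 1.77×10⁻³
  material L: M = 1.23×10⁻³
  material V: M = 0.706×10⁻³
  material F: M = 0.563×10⁻³
  material D: M = 0.559×10⁻³
Highest index: material R.

material R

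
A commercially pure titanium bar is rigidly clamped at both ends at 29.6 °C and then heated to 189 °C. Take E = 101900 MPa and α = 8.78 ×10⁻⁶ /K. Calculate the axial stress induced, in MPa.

143 MPa

E = 101900 MPa = 101.9 GPa.
ΔT = 159.4 K. Constrained thermal stress σ = E·α·ΔT = 101.9×10³ MPa × 8.78×10⁻⁶ × 159.4 = 143 MPa (compressive).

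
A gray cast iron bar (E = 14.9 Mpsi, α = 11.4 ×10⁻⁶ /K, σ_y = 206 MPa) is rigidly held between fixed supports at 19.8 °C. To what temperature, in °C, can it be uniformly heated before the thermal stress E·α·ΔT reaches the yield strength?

196 °C

E = 14.9 Mpsi = 102.7 GPa.
E·α·ΔT = 206.0 MPa ⇒ ΔT = 206.0 / (102.7×10³ × 11.4×10⁻⁶) = 175.9 K.
T = 19.8 + 175.9 = 195.7 °C.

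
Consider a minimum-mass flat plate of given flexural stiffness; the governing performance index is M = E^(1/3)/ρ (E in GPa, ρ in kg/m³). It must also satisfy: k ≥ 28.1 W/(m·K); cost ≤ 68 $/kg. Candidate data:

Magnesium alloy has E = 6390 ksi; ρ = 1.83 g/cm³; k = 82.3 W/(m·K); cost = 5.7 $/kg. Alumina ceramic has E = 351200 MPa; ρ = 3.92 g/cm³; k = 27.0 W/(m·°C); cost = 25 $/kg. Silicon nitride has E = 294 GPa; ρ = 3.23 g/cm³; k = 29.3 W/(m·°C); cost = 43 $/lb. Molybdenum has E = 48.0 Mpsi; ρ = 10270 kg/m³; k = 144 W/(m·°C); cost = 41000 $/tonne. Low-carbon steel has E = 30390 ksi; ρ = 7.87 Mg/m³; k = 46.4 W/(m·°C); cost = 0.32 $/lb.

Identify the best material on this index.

Screen on constraints: k ≥ 28.1 W/(m·K); cost ≤ 68 $/kg. Survivors: magnesium alloy, molybdenum, low-carbon steel.
After converting to SI:
  magnesium alloy: E = 44.06 GPa, ρ = 1830 kg/m³
  molybdenum: E = 330.9 GPa, ρ = 10270 kg/m³
  low-carbon steel: E = 209.5 GPa, ρ = 7870 kg/m³
  magnesium alloy: M = 1.93×10⁻³
  low-carbon steel: M = 0.755×10⁻³
  molybdenum: M = 0.674×10⁻³
The maximum is for magnesium alloy.

magnesium alloy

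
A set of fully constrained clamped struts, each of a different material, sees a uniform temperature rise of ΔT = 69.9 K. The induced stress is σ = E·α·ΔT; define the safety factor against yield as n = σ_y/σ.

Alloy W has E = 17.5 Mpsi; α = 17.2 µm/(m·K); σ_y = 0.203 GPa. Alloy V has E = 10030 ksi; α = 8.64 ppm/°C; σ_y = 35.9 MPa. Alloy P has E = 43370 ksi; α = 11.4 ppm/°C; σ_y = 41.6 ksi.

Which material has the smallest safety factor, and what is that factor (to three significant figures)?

Converting E to GPa, α to ×10⁻⁶/K, σ_y to MPa, then σ and n for each:
  alloy W: E = 120.7, α = 17.2, σ_y = 203.0 → σ = 145 MPa, n = 1.40
  alloy V: E = 69.15, α = 8.64, σ_y = 35.90 → σ = 41.8 MPa, n = 0.860
  alloy P: E = 299.0, α = 11.4, σ_y = 286.8 → σ = 238 MPa, n = 1.20
The minimum is alloy V at n = 0.860.

alloy V, n = 0.860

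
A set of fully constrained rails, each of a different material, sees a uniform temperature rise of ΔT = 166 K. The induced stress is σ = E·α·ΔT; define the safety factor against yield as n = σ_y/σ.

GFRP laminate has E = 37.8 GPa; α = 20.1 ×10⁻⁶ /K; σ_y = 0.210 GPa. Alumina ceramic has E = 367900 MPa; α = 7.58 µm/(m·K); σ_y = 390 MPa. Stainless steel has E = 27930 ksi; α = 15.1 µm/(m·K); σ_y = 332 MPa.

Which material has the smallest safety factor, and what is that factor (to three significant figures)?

stainless steel, n = 0.688

In consistent units (E in GPa, α in ×10⁻⁶/K, σ_y in MPa):
  GFRP laminate: E = 37.80, α = 20.1, σ_y = 210.0 → σ = 126 MPa, n = 1.67
  alumina ceramic: E = 367.9, α = 7.58, σ_y = 390.0 → σ = 463 MPa, n = 0.842
  stainless steel: E = 192.6, α = 15.1, σ_y = 332.0 → σ = 483 MPa, n = 0.688
Stainless steel has the lowest safety factor, n = 0.688.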